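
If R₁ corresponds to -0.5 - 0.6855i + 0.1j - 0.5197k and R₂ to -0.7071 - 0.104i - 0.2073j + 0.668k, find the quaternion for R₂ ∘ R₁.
0.6501 + 0.5777i - 0.479j - 0.119k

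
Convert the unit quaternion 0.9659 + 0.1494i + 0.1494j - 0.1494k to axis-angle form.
axis = (√3/3, √3/3, -√3/3), θ = π/6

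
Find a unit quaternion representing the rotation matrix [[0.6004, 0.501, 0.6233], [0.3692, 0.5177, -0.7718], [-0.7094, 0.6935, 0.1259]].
0.749 + 0.4891i + 0.4448j - 0.044k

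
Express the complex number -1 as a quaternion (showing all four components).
-1 + 0i + 0j + 0k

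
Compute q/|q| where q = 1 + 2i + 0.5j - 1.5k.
0.3651 + 0.7303i + 0.1826j - 0.5477k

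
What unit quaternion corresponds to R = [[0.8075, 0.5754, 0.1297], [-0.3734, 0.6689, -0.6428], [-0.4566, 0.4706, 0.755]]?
0.8988 + 0.3097i + 0.1631j - 0.2639k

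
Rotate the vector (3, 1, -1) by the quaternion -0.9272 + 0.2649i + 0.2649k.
(2.93, -1.246, -0.93)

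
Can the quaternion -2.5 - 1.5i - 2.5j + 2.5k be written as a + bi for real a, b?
No. The quaternion -2.5 - 1.5i - 2.5j + 2.5k has j-coefficient y = -2.5 and k-coefficient z = 2.5, not both zero, so it does not lie in the complex subalgebra spanned by 1 and i.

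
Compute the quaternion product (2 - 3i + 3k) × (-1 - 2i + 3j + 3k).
-17 - 10i + 9j - 6k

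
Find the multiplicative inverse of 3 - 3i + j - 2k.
0.1304 + 0.1304i - 0.0435j + 0.087k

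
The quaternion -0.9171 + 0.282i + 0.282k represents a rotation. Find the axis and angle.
axis = (√2/2, 0, √2/2), θ = 313°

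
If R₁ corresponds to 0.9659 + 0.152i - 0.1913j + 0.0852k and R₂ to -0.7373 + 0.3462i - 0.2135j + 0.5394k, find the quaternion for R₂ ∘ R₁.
-0.8516 + 0.3073i - 0.0127j + 0.4244k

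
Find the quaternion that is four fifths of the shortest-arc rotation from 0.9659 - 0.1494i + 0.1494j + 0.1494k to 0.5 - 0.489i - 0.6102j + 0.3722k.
0.6575 - 0.4538i - 0.4863j + 0.3539k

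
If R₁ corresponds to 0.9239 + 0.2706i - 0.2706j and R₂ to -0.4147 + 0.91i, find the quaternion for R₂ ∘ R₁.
-0.6294 + 0.7285i + 0.1122j - 0.2462k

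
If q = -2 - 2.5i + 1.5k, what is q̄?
-2 + 2.5i - 1.5k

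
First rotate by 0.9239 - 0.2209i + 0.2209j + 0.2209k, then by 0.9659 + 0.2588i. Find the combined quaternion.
0.9496 + 0.0257i + 0.1562j + 0.2705k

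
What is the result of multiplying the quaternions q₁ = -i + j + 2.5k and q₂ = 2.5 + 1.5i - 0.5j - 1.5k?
5.75 - 2.75i + 4.75j + 5.25k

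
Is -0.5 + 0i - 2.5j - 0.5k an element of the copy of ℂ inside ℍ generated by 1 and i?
No. The quaternion -0.5 - 2.5j - 0.5k has j-coefficient y = -2.5 and k-coefficient z = -0.5, not both zero, so it does not lie in the complex subalgebra spanned by 1 and i.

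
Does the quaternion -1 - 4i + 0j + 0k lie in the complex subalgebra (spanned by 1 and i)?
Yes. The quaternion -1 - 4i has j- and k-coefficients y = z = 0, so it lies in the complex subalgebra spanned by 1 and i.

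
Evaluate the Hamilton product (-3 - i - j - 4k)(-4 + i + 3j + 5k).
36 + 8i - 4j - k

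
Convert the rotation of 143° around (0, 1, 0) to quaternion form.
0.3173 + 0.9483j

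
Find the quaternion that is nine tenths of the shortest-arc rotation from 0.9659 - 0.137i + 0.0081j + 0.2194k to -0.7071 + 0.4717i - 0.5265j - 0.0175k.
0.7523 - 0.4466i + 0.4827j + 0.0399k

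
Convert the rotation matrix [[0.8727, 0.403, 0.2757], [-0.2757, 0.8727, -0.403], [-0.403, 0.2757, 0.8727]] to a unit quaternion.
0.9511 + 0.1784i + 0.1784j - 0.1784k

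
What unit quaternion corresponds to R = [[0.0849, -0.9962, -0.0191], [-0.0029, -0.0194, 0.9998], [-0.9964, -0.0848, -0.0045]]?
0.515 - 0.5265i + 0.4744j + 0.4822k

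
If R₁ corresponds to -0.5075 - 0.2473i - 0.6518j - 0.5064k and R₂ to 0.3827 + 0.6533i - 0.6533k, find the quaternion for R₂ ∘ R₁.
-0.3635 - 0.852i + 0.2429j - 0.2881k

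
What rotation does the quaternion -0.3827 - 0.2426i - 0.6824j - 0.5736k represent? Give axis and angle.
axis = (-0.2626, -0.7386, -0.6209), θ = 5π/4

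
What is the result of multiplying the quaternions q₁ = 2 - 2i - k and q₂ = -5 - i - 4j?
-12 + 4i - 7j + 13k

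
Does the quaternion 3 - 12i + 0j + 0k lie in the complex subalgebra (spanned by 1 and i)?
Yes. The quaternion 3 - 12i has j- and k-coefficients y = z = 0, so it lies in the complex subalgebra spanned by 1 and i.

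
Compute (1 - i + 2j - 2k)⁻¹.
0.1 + 0.1i - 0.2j + 0.2k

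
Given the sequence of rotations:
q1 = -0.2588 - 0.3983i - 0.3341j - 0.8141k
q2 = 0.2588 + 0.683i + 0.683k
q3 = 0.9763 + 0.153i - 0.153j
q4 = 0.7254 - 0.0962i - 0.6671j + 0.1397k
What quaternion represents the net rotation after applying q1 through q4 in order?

q2 · q1 = 0.7611 - 0.0517i + 0.1975j - 0.6156k
q3 · q2 · q1 = 0.7812 + 0.1602i + 0.1706j - 0.5787k
q4 · q3 · q2 · q1 = 0.7767 + 0.4033i - 0.4307j - 0.2202k
0.7767 + 0.4033i - 0.4307j - 0.2202k


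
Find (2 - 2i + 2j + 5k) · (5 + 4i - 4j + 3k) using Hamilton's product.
11 + 24i + 28j + 31k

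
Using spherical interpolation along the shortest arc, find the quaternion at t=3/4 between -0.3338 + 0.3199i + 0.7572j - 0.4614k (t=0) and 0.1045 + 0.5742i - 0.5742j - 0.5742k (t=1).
-0.2221 - 0.4062i + 0.8132j + 0.3527k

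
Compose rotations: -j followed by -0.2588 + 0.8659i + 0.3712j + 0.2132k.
0.3712 + 0.2132i + 0.2588j - 0.8659k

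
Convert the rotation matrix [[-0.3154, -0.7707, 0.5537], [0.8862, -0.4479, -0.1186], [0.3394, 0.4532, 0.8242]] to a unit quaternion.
0.515 + 0.2776i + 0.104j + 0.8043k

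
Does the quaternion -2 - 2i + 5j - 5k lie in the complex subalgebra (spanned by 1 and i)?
No. The quaternion -2 - 2i + 5j - 5k has j-coefficient y = 5 and k-coefficient z = -5, not both zero, so it does not lie in the complex subalgebra spanned by 1 and i.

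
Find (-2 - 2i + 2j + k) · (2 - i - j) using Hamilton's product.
-4 - i + 5j + 6k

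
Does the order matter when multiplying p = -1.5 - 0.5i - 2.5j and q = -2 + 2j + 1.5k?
Yes: pq = 8 - 2.75i + 2.75j - 3.25k ≠ 8 + 4.75i + 1.25j - 1.25k = qp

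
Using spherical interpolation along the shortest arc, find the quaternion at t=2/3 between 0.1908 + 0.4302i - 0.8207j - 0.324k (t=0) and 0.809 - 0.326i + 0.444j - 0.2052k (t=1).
-0.5543 + 0.4427i - 0.7045j + 0.0214k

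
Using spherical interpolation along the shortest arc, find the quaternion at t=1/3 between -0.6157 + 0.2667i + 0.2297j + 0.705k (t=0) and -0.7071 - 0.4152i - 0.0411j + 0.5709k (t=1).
-0.6922 + 0.0367i + 0.1471j + 0.7056k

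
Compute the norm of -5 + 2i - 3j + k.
√39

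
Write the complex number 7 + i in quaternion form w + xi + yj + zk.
7 + i + 0j + 0k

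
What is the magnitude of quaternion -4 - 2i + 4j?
6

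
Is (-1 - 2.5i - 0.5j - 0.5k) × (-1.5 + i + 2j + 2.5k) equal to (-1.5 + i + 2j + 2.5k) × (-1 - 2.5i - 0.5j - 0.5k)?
No: pq = 6.25 + 2.5i + 4.5j - 6.25k ≠ 6.25 + 3i - 7j + 2.75k = qp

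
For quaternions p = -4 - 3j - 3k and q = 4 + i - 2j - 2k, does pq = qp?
No: pq = -28 - 4i - 7j - k ≠ -28 - 4i - j - 7k = qp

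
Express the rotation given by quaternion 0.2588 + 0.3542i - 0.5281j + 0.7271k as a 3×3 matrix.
[[-0.6151, -0.7505, 0.2417], [0.0022, -0.3083, -0.9513], [0.7884, -0.5846, 0.1913]]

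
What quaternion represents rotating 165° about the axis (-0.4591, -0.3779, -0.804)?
0.1305 - 0.4552i - 0.3747j - 0.7971k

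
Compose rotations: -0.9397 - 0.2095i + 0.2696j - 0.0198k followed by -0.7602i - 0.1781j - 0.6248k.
-0.1236 + 0.8863i + 0.2832j + 0.3449k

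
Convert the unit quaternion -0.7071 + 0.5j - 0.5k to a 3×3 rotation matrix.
[[0, -0.7071, -0.7071], [0.7071, 0.5, -0.5], [0.7071, -0.5, 0.5]]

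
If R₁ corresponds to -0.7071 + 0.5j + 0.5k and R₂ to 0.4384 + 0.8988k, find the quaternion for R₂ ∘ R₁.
-0.7594 - 0.4494i + 0.2192j - 0.4163k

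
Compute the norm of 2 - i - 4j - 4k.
√37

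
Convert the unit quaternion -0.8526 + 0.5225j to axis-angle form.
axis = (0, 1, 0), θ = 297°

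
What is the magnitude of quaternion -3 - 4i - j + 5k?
√51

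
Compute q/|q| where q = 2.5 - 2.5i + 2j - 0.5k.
0.6108 - 0.6108i + 0.4887j - 0.1222k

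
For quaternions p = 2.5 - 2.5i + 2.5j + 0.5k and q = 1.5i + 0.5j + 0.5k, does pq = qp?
No: pq = 2.25 + 4.75i + 3.25j - 3.75k ≠ 2.25 + 2.75i - 0.75j + 6.25k = qp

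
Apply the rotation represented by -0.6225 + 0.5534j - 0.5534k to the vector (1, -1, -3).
(2.531, 2.139, 0.139)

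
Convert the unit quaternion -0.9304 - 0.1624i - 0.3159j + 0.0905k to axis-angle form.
axis = (-0.4431, -0.8618, 0.2469), θ = 317°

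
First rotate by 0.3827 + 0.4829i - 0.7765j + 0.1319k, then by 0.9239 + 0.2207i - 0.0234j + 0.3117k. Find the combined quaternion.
0.1877 + 0.7696i - 0.605j + 0.0811k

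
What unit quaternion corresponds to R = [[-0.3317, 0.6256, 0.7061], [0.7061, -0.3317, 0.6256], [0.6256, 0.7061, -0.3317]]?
0.0349 + 0.577i + 0.577j + 0.577k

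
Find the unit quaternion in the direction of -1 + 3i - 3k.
-0.2294 + 0.6882i - 0.6882k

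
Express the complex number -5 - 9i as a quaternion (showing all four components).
-5 - 9i + 0j + 0k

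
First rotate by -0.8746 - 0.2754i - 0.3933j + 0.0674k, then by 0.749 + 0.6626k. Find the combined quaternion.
-0.6997 + 0.0543i - 0.4771j - 0.529k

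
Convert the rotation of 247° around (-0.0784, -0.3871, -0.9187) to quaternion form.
-0.5519 - 0.0654i - 0.3228j - 0.7661k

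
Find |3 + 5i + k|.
√35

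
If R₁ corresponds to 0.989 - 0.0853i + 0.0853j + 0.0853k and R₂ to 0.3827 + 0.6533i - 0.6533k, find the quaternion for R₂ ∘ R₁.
0.4899 + 0.6692i + 0.0326j - 0.5577k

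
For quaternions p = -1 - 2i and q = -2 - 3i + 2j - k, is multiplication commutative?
No: pq = -4 + 7i - 4j - 3k ≠ -4 + 7i + 5k = qp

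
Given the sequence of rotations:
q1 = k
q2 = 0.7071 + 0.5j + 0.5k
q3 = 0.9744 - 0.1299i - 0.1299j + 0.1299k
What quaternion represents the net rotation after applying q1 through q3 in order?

q2 · q1 = -0.5 + 0.5i + 0.7071k
q3 · q2 · q1 = -0.5141 + 0.4603i + 0.2218j + 0.689k
-0.5141 + 0.4603i + 0.2218j + 0.689k


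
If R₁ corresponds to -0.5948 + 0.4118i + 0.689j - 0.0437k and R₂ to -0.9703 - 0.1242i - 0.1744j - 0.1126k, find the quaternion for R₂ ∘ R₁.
0.7435 - 0.2405i - 0.6166j + 0.0956k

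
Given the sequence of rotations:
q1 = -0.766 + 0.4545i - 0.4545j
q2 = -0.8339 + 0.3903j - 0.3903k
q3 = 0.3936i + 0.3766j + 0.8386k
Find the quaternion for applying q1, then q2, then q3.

q2 · q1 = 0.8162 - 0.5564i - 0.0974j + 0.1216k
q3 · q2 · q1 = 0.1537 + 0.4487i - 0.2071j + 0.8557k
0.1537 + 0.4487i - 0.2071j + 0.8557k


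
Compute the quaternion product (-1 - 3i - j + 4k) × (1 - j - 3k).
10 + 4i - 9j + 10k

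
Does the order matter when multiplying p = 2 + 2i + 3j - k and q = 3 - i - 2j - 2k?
Yes: pq = 12 - 4i + 10j - 8k ≠ 12 + 12i - 6k = qp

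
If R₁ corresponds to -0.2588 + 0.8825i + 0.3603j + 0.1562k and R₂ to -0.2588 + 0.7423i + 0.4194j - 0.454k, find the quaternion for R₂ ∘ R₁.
-0.6683 - 0.1914i - 0.7184j - 0.0256k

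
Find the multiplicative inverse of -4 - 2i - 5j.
-0.0889 + 0.0444i + 0.1111j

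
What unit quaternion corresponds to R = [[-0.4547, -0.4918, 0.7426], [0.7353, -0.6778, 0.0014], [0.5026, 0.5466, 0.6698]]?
0.3665 + 0.3719i + 0.1637j + 0.837k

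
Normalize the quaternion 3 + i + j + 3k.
0.6708 + 0.2236i + 0.2236j + 0.6708k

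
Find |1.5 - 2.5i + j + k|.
3.24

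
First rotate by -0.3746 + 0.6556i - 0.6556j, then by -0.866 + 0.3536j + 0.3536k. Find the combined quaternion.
0.5562 - 0.3359i + 0.6671j - 0.3643k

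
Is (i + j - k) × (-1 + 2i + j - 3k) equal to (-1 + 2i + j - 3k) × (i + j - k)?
No: pq = -6 - 3i ≠ -6 + i - 2j + 2k = qp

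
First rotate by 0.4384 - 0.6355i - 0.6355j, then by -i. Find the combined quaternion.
-0.6355 - 0.4384i + 0.6355k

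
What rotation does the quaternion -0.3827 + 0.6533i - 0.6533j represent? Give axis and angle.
axis = (√2/2, -√2/2, 0), θ = 5π/4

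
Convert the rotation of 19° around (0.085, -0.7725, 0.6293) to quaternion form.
0.9863 + 0.014i - 0.1275j + 0.1039k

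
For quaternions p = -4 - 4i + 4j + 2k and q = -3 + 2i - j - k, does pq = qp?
No: pq = 26 + 2i - 8j - 6k ≠ 26 + 6i - 8j + 2k = qp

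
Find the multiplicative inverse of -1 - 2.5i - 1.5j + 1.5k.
-0.0851 + 0.2128i + 0.1277j - 0.1277k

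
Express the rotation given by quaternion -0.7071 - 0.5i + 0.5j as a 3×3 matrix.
[[0.5, -0.5, -0.7071], [-0.5, 0.5, -0.7071], [0.7071, 0.7071, 0]]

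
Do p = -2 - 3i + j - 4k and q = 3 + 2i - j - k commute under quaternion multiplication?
No: pq = -3 - 18i - 6j - 9k ≠ -3 - 8i + 16j - 11k = qp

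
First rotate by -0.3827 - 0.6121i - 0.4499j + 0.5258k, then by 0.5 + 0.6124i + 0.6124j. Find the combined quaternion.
0.459 - 0.2184i - 0.7813j + 0.3622k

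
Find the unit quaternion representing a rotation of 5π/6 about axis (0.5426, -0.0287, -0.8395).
0.2588 + 0.5241i - 0.0277j - 0.8109k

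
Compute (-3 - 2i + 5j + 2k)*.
-3 + 2i - 5j - 2k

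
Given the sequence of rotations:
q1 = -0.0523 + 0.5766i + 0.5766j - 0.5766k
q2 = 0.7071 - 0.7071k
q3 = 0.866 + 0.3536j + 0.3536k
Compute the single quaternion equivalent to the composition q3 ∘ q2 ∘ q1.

q2 · q1 = -0.4447 + 0.8154i - 0.3707k
q3 · q2 · q1 = -0.254 + 0.5751i + 0.1311j - 0.7666k
-0.254 + 0.5751i + 0.1311j - 0.7666k


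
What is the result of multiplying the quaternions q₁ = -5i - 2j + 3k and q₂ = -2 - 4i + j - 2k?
-12 + 11i - 18j - 19k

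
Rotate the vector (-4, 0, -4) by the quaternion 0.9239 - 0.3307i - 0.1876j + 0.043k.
(-2.203, -3.194, -4.116)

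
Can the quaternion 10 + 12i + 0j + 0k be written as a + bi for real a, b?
Yes. The quaternion 10 + 12i has j- and k-coefficients y = z = 0, so it lies in the complex subalgebra spanned by 1 and i.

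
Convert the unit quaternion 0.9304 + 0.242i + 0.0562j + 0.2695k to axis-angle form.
axis = (0.6602, 0.1533, 0.7353), θ = 43°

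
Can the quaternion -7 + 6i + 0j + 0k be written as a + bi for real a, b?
Yes. The quaternion -7 + 6i has j- and k-coefficients y = z = 0, so it lies in the complex subalgebra spanned by 1 and i.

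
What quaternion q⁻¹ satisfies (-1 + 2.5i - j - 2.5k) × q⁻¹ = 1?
-0.069 - 0.1724i + 0.069j + 0.1724k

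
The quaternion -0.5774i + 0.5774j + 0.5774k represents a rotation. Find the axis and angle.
axis = (-√3/3, √3/3, √3/3), θ = π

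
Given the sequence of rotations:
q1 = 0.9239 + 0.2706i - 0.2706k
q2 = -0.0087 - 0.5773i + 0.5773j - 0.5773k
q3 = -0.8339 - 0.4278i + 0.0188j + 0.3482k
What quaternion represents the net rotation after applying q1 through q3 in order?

q2 · q1 = -0.008 - 0.6919i + 0.2209j - 0.6872k
q3 · q2 · q1 = -0.0542 + 0.4906i - 0.7193j + 0.4888k
-0.0542 + 0.4906i - 0.7193j + 0.4888k


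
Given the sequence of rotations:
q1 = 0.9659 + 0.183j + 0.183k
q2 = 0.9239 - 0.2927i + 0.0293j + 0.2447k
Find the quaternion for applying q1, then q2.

q2 · q1 = 0.8423 - 0.3221i + 0.2509j + 0.3519k
0.8423 - 0.3221i + 0.2509j + 0.3519k


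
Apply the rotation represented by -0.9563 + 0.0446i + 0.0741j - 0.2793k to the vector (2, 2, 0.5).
(0.528, 2.784, 0.473)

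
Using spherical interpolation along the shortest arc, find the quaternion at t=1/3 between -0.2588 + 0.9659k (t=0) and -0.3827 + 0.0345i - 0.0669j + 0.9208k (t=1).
-0.3009 + 0.0115i - 0.0224j + 0.9533k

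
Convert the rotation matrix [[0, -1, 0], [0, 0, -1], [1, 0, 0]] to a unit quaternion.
0.5 + 0.5i - 0.5j + 0.5k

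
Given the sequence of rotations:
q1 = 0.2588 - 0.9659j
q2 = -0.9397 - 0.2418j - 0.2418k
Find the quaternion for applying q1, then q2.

q2 · q1 = -0.4767 - 0.2336i + 0.8451j - 0.0626k
-0.4767 - 0.2336i + 0.8451j - 0.0626k


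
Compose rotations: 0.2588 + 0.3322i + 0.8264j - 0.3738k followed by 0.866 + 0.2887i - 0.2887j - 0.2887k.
0.2589 + 0.7089i + 0.653j - 0.0639k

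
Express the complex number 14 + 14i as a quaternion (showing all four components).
14 + 14i + 0j + 0k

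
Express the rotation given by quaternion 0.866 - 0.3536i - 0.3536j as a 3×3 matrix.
[[0.7499, 0.2501, -0.6124], [0.2501, 0.7499, 0.6124], [0.6124, -0.6124, 0.4999]]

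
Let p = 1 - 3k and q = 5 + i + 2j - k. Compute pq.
2 + 7i - j - 16k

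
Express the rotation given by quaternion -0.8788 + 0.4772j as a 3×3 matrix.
[[0.5446, 0, -0.8387], [0, 1, 0], [0.8387, 0, 0.5446]]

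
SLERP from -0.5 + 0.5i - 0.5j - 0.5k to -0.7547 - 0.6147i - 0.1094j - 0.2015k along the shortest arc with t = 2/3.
-0.8269 - 0.2703i - 0.3099j - 0.3837k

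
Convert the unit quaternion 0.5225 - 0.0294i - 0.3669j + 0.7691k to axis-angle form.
axis = (-0.0345, -0.4303, 0.902), θ = 117°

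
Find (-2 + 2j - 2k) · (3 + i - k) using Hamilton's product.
-8 - 4i + 4j - 6k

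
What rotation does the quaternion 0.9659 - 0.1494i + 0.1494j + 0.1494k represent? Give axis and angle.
axis = (-√3/3, √3/3, √3/3), θ = π/6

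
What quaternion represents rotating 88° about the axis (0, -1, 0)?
0.7193 - 0.6947j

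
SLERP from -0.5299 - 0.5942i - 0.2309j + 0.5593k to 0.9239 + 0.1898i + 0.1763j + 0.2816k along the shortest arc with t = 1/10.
-0.6079 - 0.5789i - 0.2374j + 0.489k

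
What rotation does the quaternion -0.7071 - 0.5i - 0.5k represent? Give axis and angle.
axis = (-√2/2, 0, -√2/2), θ = 3π/2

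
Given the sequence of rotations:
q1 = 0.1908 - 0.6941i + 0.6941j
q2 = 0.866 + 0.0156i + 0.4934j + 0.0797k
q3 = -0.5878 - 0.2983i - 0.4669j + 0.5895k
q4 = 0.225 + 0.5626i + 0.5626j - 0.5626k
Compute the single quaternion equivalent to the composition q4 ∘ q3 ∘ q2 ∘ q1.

q2 · q1 = -0.1664 - 0.6534i + 0.6399j + 0.3685k
q3 · q2 · q1 = -0.0156 - 0.1156i - 0.5737j - 0.8107k
q4 · q3 · q2 · q1 = -0.0718 - 0.8136i + 0.3833j - 0.4314k
-0.0718 - 0.8136i + 0.3833j - 0.4314k


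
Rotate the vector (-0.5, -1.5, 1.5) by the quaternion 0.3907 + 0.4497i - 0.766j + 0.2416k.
(0.89, -1.55, -1.247)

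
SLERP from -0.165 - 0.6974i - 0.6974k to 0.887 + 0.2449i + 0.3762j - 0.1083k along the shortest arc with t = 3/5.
-0.7393 - 0.5441i - 0.277j - 0.284k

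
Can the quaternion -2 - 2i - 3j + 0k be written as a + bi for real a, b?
No. The quaternion -2 - 2i - 3j has j-coefficient y = -3 and k-coefficient z = 0, not both zero, so it does not lie in the complex subalgebra spanned by 1 and i.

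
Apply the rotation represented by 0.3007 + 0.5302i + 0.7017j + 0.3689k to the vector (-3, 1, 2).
(2.919, -2.335, -0.165)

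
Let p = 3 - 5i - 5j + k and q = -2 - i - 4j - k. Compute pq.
-30 + 16i - 8j + 10k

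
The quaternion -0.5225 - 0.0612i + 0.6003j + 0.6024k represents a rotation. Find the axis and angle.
axis = (-0.0718, 0.7041, 0.7065), θ = 243°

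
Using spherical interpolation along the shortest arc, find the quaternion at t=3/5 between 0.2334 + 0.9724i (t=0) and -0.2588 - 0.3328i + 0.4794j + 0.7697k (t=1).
0.2965 + 0.7114i - 0.3369j - 0.5408k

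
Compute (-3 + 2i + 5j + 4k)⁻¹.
-0.0556 - 0.037i - 0.0926j - 0.0741k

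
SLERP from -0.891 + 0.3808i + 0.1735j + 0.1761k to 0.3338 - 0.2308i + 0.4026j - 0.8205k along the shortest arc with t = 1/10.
-0.8763 + 0.3854i + 0.1132j + 0.2659k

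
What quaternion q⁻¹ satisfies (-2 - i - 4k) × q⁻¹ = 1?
-0.0952 + 0.0476i + 0.1905k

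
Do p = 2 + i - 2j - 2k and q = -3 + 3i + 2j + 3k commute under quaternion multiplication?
No: pq = 1 + i + j + 20k ≠ 1 + 5i + 19j + 4k = qp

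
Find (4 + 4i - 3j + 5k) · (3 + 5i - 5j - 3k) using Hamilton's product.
-8 + 66i + 8j - 2k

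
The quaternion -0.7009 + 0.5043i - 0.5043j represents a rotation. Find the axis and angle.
axis = (√2/2, -√2/2, 0), θ = 269°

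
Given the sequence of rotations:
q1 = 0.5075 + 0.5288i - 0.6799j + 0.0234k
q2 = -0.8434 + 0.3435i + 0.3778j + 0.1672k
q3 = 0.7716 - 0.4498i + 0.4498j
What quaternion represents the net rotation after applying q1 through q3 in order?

q2 · q1 = -0.3567 - 0.1491i + 0.8455j - 0.3682k
q3 · q2 · q1 = -0.7226 - 0.1202i + 0.3263j - 0.5973k
-0.7226 - 0.1202i + 0.3263j - 0.5973k


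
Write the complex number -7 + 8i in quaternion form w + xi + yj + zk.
-7 + 8i + 0j + 0k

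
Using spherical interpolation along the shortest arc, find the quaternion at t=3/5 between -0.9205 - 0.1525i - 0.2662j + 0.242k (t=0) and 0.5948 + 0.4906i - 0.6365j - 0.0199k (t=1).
-0.848 - 0.4099i + 0.3103j + 0.1292k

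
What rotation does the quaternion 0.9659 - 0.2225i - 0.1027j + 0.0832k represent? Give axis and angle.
axis = (-0.8597, -0.3968, 0.3215), θ = π/6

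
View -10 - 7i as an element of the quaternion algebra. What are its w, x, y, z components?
-10 - 7i + 0j + 0k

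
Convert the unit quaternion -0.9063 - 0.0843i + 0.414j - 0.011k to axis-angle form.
axis = (-0.1995, 0.9796, -0.026), θ = 310°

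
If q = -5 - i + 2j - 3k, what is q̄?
-5 + i - 2j + 3k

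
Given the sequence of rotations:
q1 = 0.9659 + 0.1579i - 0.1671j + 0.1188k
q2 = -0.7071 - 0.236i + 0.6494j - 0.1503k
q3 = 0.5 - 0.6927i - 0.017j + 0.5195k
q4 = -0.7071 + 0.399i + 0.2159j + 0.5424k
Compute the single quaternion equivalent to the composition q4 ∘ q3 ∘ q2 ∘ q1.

q2 · q1 = -0.5194 - 0.2876i + 0.7497j - 0.2923k
q3 · q2 · q1 = -0.2943 - 0.1685i + 0.0318j - 0.9402k
q4 · q3 · q2 · q1 = 0.7784 - 0.2185i + 0.1977j + 0.5543k
0.7784 - 0.2185i + 0.1977j + 0.5543k


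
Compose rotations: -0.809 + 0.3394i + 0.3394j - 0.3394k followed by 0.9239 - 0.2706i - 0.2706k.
-0.7474 + 0.6243i + 0.1299j - 0.1865k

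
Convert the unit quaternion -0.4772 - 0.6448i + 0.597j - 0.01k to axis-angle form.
axis = (-0.7337, 0.6793, -0.0114), θ = 237°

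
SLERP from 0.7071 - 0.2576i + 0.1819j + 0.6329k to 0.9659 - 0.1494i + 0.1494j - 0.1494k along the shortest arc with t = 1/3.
0.8661 - 0.24i + 0.1859j + 0.3971k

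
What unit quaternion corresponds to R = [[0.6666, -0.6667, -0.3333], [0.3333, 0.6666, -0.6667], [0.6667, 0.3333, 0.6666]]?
0.866 + 0.2887i - 0.2887j + 0.2887k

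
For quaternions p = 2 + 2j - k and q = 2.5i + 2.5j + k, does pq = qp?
No: pq = -4 + 9.5i + 2.5j - 3k ≠ -4 + 0.5i + 7.5j + 7k = qp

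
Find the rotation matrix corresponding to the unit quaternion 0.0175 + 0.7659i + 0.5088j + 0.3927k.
[[0.1738, 0.7656, 0.6193], [0.7931, -0.4816, 0.3728], [0.5837, 0.4264, -0.691]]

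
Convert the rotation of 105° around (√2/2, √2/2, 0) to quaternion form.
0.6088 + 0.561i + 0.561j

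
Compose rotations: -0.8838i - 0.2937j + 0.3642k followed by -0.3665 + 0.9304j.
0.2733 + 0.6628i + 0.1076j + 0.6888k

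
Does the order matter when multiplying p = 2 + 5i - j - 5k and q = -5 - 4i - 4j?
Yes: pq = 6 - 53i + 17j + k ≠ 6 - 13i - 23j + 49k = qp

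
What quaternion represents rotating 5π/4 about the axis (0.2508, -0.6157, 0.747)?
-0.3827 + 0.2317i - 0.5688j + 0.6901k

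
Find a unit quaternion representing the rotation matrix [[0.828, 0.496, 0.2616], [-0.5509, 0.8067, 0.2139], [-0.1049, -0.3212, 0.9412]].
0.9455 - 0.1415i + 0.0969j - 0.2768k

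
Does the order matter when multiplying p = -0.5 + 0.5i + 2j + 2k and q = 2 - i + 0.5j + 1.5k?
Yes: pq = -4.5 + 3.5i + j + 5.5k ≠ -4.5 - 0.5i + 6.5j + k = qp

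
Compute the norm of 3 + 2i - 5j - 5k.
√63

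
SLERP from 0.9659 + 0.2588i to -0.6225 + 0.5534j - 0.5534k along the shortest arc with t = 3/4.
0.7757 + 0.0743i - 0.4431j + 0.4431k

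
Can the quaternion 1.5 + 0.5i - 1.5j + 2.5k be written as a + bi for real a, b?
No. The quaternion 1.5 + 0.5i - 1.5j + 2.5k has j-coefficient y = -1.5 and k-coefficient z = 2.5, not both zero, so it does not lie in the complex subalgebra spanned by 1 and i.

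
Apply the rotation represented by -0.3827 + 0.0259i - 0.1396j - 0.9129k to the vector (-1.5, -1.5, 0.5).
(2.147, 0.102, 0.358)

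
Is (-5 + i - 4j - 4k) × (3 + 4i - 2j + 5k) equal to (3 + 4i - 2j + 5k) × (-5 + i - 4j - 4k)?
No: pq = -7 - 45i - 23j - 23k ≠ -7 + 11i + 19j - 51k = qp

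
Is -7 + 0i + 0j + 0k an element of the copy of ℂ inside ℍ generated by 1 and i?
Yes. The quaternion -7 has j- and k-coefficients y = z = 0, so it lies in the complex subalgebra spanned by 1 and i.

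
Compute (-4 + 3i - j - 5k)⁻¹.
-0.0784 - 0.0588i + 0.0196j + 0.098k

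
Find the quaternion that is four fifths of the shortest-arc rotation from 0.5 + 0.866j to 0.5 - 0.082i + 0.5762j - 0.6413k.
0.5221 - 0.0678i + 0.6648j - 0.5299k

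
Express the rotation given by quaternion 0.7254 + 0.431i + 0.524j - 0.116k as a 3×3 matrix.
[[0.4239, 0.62, 0.6602], [0.2834, 0.6016, -0.7469], [-0.8602, 0.5037, 0.0793]]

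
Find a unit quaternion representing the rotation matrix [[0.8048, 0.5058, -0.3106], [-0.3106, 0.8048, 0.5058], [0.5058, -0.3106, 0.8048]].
0.9239 - 0.2209i - 0.2209j - 0.2209k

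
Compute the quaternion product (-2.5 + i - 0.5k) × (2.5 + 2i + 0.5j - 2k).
-9.25 - 2.25i - 0.25j + 4.25k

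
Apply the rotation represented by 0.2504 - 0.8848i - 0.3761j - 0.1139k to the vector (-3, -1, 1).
(-2.783, -0.705, -1.661)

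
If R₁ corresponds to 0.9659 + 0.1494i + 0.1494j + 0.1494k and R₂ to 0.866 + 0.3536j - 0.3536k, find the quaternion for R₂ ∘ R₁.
0.8365 + 0.235i + 0.4181j - 0.265k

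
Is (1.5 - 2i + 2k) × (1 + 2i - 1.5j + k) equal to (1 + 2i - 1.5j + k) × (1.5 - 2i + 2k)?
No: pq = 3.5 + 4i + 3.75j + 6.5k ≠ 3.5 - 2i - 8.25j + 0.5k = qp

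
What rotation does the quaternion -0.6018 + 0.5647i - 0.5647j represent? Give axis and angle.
axis = (√2/2, -√2/2, 0), θ = 254°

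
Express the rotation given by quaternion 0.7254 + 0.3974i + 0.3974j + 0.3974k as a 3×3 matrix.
[[0.3683, -0.2607, 0.8924], [0.8924, 0.3683, -0.2607], [-0.2607, 0.8924, 0.3683]]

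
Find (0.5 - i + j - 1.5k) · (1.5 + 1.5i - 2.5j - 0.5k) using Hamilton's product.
4 - 5i - 2.5j - 1.5k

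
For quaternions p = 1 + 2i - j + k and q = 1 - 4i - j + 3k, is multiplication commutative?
No: pq = 5 - 4i - 12j - 2k ≠ 5 + 8j + 10k = qp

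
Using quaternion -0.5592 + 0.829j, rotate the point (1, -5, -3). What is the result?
(2.407, -5, 2.051)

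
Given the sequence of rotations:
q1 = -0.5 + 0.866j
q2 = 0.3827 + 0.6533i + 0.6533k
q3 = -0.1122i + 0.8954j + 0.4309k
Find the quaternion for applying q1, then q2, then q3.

q2 · q1 = -0.1913 - 0.8924i + 0.3314j + 0.2391k
q3 · q2 · q1 = -0.4999 + 0.0928i - 0.529j + 0.6794k
-0.4999 + 0.0928i - 0.529j + 0.6794k


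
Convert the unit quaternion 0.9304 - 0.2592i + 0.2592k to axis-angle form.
axis = (-√2/2, 0, √2/2), θ = 43°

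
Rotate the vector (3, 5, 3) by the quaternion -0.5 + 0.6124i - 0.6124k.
(-4.562, 1.174, -4.562)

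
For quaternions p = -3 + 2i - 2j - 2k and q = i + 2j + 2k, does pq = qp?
No: pq = 6 - 3i - 12j ≠ 6 - 3i - 12k = qp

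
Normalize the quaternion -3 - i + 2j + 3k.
-0.6255 - 0.2085i + 0.417j + 0.6255k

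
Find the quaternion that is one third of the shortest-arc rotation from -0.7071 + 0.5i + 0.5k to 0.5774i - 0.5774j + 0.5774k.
-0.515 + 0.5856i - 0.2214j + 0.5856k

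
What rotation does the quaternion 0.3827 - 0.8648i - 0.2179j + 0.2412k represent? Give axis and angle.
axis = (-0.9361, -0.2359, 0.2611), θ = 3π/4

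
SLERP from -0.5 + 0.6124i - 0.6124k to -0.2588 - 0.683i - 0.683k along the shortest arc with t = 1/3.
-0.5339 + 0.1879i - 0.8244k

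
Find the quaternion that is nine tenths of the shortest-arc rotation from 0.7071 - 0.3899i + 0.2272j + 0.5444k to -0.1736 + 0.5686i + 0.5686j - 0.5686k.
0.2463 - 0.5766i - 0.5029j + 0.595k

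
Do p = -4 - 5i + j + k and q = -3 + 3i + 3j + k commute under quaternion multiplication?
No: pq = 23 + i - 7j - 25k ≠ 23 + 5i - 23j + 11k = qp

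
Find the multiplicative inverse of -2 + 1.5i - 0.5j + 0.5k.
-0.2963 - 0.2222i + 0.0741j - 0.0741k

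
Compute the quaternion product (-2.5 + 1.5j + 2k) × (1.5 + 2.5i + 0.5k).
-4.75 - 5.5i + 7.25j - 2k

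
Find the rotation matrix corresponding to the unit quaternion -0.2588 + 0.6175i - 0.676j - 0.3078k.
[[-0.1034, -0.9942, -0.0302], [-0.6755, 0.0479, 0.7358], [-0.73, 0.0965, -0.6766]]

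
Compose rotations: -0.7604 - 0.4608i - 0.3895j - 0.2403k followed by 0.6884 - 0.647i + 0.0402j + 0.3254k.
-0.7277 + 0.2918i - 0.6041j - 0.1423k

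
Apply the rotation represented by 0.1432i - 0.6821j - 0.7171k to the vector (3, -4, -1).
(-1.89, -1.286, -4.558)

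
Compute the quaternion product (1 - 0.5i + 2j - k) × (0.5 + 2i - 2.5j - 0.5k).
6 - 1.75i - 3.75j - 3.75k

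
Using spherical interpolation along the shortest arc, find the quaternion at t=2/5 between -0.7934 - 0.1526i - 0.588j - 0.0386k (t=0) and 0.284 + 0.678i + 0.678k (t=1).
-0.7038 - 0.4451i - 0.417j - 0.3643k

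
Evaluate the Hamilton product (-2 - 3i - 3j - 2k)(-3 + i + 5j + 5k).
34 + 2i + 12j - 16k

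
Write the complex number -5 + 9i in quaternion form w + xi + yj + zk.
-5 + 9i + 0j + 0k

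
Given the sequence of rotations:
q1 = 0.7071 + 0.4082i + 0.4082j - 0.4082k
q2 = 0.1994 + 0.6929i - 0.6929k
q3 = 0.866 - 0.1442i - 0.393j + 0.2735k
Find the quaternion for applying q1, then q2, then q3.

q2 · q1 = -0.4247 + 0.8542i + 0.0814j - 0.2885k
q3 · q2 · q1 = -0.1337 + 0.8921i + 0.4294j - 0.042k
-0.1337 + 0.8921i + 0.4294j - 0.042k


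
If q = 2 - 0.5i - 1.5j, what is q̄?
2 + 0.5i + 1.5j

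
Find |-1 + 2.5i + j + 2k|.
3.5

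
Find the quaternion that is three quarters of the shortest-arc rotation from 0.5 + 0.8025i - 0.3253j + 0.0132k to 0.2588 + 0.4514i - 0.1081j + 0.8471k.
0.3569 + 0.602i - 0.1833j + 0.6904k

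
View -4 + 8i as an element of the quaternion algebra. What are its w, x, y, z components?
-4 + 8i + 0j + 0k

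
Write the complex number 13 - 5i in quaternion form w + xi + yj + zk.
13 - 5i + 0j + 0k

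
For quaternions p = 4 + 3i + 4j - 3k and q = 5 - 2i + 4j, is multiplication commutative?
No: pq = 10 + 19i + 42j + 5k ≠ 10 - 5i + 30j - 35k = qp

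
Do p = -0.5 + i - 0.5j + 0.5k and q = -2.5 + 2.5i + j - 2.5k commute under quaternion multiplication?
No: pq = 0.5 - 3i + 4.5j + 2.25k ≠ 0.5 - 4.5i - 3j - 2.25k = qp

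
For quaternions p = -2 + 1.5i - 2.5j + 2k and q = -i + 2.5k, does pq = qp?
No: pq = -3.5 - 4.25i - 5.75j - 7.5k ≠ -3.5 + 8.25i + 5.75j - 2.5k = qp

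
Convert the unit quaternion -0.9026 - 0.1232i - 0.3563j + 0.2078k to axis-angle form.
axis = (-0.2862, -0.8277, 0.4827), θ = 309°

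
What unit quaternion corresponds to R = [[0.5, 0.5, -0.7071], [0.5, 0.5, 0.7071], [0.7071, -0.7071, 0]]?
0.7071 - 0.5i - 0.5j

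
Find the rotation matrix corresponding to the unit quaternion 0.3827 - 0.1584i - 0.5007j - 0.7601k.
[[-0.6569, 0.7404, -0.1424], [-0.4232, -0.2057, 0.8824], [0.624, 0.6399, 0.4484]]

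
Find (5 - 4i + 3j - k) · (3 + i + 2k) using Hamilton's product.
21 - i + 16j + 4k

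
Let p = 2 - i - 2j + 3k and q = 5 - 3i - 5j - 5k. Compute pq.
12 + 14i - 34j + 4k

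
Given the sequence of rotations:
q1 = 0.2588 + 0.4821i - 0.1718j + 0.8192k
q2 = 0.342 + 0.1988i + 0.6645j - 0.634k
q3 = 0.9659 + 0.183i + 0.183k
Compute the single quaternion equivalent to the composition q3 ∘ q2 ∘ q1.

q2 · q1 = 0.6262 + 0.6518i - 0.3553j - 0.2384k
q3 · q2 · q1 = 0.5292 + 0.8092i - 0.1803j - 0.1807k
0.5292 + 0.8092i - 0.1803j - 0.1807k


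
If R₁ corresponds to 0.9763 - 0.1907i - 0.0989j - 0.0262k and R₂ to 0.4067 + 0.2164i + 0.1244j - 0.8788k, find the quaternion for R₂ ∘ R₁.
0.4276 + 0.0435i + 0.2545j - 0.8663k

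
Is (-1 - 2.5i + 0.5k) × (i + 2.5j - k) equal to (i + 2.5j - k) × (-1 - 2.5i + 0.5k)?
No: pq = 3 - 2.25i - 4.5j - 5.25k ≠ 3 + 0.25i - 0.5j + 7.25k = qp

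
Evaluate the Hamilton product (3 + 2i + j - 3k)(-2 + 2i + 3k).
-1 + 5i - 14j + 13k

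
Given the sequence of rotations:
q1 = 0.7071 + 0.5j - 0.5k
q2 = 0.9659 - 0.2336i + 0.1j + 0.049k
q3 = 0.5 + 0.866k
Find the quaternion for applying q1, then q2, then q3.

q2 · q1 = 0.6575 - 0.2397i + 0.4369j - 0.5651k
q3 · q2 · q1 = 0.8181 - 0.4982i + 0.0109j + 0.2868k
0.8181 - 0.4982i + 0.0109j + 0.2868k


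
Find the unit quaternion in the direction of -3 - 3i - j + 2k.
-0.6255 - 0.6255i - 0.2085j + 0.417k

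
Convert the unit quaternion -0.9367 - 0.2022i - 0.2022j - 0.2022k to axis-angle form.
axis = (-√3/3, -√3/3, -√3/3), θ = 319°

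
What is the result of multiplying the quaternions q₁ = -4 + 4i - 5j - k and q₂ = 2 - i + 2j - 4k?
2 + 34i - j + 17k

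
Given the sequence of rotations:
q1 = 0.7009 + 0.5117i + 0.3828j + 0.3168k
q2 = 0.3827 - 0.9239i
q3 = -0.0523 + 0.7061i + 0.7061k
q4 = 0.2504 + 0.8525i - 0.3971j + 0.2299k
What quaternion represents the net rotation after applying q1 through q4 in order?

q2 · q1 = 0.741 - 0.4517i + 0.4392j - 0.2324k
q3 · q2 · q1 = 0.4443 + 0.2367i - 0.1778j + 0.8455k
q4 · q3 · q2 · q1 = -0.3555 + 0.1432i - 0.8873j + 0.2563k
-0.3555 + 0.1432i - 0.8873j + 0.2563k


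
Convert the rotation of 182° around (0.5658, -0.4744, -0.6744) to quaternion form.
-0.0175 + 0.5657i - 0.4743j - 0.6743k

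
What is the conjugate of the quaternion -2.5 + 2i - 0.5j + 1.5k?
-2.5 - 2i + 0.5j - 1.5k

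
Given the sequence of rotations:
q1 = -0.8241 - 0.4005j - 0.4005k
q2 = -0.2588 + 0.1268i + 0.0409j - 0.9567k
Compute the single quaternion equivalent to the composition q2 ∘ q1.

q2 · q1 = -0.1535 - 0.504i + 0.1207j + 0.8413k
-0.1535 - 0.504i + 0.1207j + 0.8413k


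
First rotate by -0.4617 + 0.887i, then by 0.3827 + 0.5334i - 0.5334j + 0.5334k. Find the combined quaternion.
-0.6498 + 0.0932i + 0.7194j + 0.2269k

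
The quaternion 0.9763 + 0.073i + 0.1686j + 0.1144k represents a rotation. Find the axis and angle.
axis = (0.3373, 0.779, 0.5286), θ = 25°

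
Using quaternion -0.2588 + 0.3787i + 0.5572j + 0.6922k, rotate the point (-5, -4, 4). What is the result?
(0.718, 4.531, -5.996)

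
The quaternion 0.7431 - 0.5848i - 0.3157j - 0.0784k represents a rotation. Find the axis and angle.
axis = (-0.8739, -0.4718, -0.1172), θ = 84°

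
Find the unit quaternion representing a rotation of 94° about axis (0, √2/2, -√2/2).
0.682 + 0.5171j - 0.5171k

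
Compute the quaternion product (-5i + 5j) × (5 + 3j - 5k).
-15 - 50i - 15k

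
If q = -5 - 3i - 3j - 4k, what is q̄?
-5 + 3i + 3j + 4k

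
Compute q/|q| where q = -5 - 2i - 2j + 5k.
-0.6565 - 0.2626i - 0.2626j + 0.6565k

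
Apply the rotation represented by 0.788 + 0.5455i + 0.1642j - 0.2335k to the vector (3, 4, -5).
(4.679, 5.299, -0.163)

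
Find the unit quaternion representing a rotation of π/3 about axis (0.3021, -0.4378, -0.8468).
0.866 + 0.151i - 0.2189j - 0.4234k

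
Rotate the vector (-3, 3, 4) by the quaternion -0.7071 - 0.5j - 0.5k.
(0.707, 1.379, 5.621)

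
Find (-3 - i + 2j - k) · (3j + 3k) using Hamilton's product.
-3 + 9i - 6j - 12k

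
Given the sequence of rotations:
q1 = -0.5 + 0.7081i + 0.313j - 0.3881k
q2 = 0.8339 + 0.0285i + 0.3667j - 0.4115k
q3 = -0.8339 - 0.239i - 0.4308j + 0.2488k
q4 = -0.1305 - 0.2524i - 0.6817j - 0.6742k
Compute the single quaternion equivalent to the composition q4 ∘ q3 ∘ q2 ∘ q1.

q2 · q1 = -0.7116 + 0.5627i - 0.2027j - 0.3686k
q3 · q2 · q1 = 0.7323 - 0.0899i + 0.5275j + 0.4212k
q4 · q3 · q2 · q1 = 0.5253 - 0.1046i - 0.4011j - 0.7431k
0.5253 - 0.1046i - 0.4011j - 0.7431k


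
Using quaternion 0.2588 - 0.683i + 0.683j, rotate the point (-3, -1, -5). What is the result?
(-1.036, 0.964, 5.744)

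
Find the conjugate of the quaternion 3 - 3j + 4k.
3 + 3j - 4k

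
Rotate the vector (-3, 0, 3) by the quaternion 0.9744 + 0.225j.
(-1.381, 0, 4.012)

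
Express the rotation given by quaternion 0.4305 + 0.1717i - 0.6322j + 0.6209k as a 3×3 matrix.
[[-0.5704, -0.7517, -0.3311], [0.3175, 0.17, -0.9329], [0.7575, -0.6372, 0.1417]]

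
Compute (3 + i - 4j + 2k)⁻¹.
0.1 - 0.0333i + 0.1333j - 0.0667k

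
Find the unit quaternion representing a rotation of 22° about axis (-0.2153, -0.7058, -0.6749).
0.9816 - 0.0411i - 0.1347j - 0.1288k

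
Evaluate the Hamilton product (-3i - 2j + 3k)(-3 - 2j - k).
-1 + 17i + 3j - 3k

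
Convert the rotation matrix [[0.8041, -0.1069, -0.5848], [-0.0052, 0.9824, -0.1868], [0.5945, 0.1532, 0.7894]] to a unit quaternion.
0.9455 + 0.0899i - 0.3118j + 0.0269k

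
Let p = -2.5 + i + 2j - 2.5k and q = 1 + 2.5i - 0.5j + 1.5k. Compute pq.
-0.25 - 3.5i - 4.5j - 11.75k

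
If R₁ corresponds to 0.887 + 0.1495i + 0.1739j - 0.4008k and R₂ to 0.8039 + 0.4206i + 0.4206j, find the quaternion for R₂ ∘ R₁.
0.577 + 0.3247i + 0.6814j - 0.3119k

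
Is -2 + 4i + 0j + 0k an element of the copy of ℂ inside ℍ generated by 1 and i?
Yes. The quaternion -2 + 4i has j- and k-coefficients y = z = 0, so it lies in the complex subalgebra spanned by 1 and i.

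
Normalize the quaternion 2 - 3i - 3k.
0.4264 - 0.6396i - 0.6396k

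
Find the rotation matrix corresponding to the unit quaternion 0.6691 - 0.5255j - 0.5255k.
[[-0.1046, 0.7032, -0.7032], [-0.7032, 0.4477, 0.5523], [0.7032, 0.5523, 0.4477]]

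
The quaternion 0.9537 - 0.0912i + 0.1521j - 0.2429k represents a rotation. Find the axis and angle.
axis = (-0.3032, 0.5057, -0.8076), θ = 35°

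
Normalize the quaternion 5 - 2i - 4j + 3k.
0.6804 - 0.2722i - 0.5443j + 0.4082k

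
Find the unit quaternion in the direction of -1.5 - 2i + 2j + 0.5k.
-0.4629 - 0.6172i + 0.6172j + 0.1543k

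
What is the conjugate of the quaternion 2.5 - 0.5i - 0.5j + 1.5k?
2.5 + 0.5i + 0.5j - 1.5k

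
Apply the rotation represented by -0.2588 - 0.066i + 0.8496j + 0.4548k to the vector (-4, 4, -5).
(6.421, 0.007, 3.971)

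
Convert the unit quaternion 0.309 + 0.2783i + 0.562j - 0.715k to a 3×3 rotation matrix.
[[-0.6541, 0.7547, -0.0507], [-0.1291, -0.1774, -0.9756], [-0.7453, -0.6317, 0.2134]]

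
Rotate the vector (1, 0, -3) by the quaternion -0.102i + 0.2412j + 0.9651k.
(-0.389, -1.446, -2.785)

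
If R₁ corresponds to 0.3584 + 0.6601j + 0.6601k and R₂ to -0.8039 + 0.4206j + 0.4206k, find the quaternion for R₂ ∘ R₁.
-0.8434 - 0.3799j - 0.3799k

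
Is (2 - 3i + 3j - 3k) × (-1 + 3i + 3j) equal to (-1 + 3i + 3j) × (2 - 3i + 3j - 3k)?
No: pq = -2 + 18i - 6j - 15k ≠ -2 + 12j + 21k = qp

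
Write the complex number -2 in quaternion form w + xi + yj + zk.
-2 + 0i + 0j + 0k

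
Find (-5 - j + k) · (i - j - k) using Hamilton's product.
-3i + 6j + 6k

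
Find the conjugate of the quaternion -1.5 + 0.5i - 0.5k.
-1.5 - 0.5i + 0.5k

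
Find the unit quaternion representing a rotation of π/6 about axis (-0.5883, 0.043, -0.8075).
0.9659 - 0.1523i + 0.0111j - 0.209k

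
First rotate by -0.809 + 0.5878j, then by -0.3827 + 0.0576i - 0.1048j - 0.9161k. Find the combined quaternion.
0.3712 + 0.4919i - 0.1402j + 0.775k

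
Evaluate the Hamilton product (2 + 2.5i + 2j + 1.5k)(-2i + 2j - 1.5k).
3.25 - 10i + 4.75j + 6k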